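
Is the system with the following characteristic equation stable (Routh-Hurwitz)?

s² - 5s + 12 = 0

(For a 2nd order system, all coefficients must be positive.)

Coefficients: 1, -5, 12. b=-5 not positive, so system is unstable.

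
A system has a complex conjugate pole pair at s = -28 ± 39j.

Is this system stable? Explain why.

Real part of poles is -28 (< 0, left half-plane). Stable.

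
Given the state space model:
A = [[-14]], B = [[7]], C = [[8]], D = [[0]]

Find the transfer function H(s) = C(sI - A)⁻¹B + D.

(sI - A)⁻¹ = 1/(s + 14). H(s) = 8 × 7/(s + 14) + 0 = 56/(s + 14).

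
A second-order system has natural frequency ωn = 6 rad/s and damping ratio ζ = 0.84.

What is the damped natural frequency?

ωd = ωn√(1 - ζ²) = 6√(1 - 0.84²) = 3.26 rad/s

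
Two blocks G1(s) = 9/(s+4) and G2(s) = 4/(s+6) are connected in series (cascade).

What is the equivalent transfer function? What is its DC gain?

Series: multiply transfer functions. G_eq = 9/(s+4) × 4/(s+6) = 36/((s+4)(s+6)). DC gain = 36/(4×6) = 1.5.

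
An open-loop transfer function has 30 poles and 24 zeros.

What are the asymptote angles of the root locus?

n - m = 30 - 24 = 6. Angles: θk = (2k + 1)·180°/6 = 30°, 90°, 150°, 210°, 270°, 330°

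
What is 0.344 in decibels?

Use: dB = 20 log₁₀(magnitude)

dB = 20 log₁₀(0.344) = -9.3 dB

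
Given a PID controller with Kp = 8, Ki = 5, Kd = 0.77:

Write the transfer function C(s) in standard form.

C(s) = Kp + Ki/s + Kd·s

Substituting values: C(s) = 8 + 5/s + 0.77s = (0.77s² + 8s + 5)/s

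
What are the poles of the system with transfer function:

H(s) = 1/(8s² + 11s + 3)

Discriminant = 11² - 4×8×3 = 121 - 96 = 25 > 0, so two distinct real poles. Using quadratic formula: s = (-11 ± √25)/(2×8) = (-11 ± √25)/16, with √25 = 5. s₁ = -6/16 = -0.375, s₂ = -16/16 = -1. Poles: s₁ = -0.375, s₂ = -1.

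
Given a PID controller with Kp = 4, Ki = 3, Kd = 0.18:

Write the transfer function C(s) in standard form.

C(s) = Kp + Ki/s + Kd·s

Substituting values: C(s) = 4 + 3/s + 0.18s = (0.18s² + 4s + 3)/s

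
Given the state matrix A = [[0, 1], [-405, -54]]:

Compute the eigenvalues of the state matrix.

det(A - λI) = λ² - (-54)λ + 405 = (λ - (-9))(λ - (-45)). Eigenvalues: -9, -45.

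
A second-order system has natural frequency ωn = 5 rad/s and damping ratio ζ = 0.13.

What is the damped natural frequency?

ωd = ωn√(1 - ζ²) = 5√(1 - 0.13²) = 4.96 rad/s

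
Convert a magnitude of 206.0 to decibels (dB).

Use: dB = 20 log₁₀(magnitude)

dB = 20 log₁₀(206.0) = 46.3 dB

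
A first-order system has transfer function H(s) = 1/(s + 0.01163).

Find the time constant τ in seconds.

For H(s) = 1/(s + 1/τ), the pole is at -1/τ = -0.01163, so τ = 1/0.01163 = 85.98 s.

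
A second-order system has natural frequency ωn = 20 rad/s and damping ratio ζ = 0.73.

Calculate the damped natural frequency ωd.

ωd = ωn√(1 - ζ²) = 20√(1 - 0.73²) = 13.67 rad/s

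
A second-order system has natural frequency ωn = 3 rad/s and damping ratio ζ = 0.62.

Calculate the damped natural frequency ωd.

ωd = ωn√(1 - ζ²) = 3√(1 - 0.62²) = 2.35 rad/s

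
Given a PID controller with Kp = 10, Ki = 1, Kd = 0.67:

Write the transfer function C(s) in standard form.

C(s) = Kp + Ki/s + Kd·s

Substituting values: C(s) = 10 + 1/s + 0.67s = (0.67s² + 10s + 1)/s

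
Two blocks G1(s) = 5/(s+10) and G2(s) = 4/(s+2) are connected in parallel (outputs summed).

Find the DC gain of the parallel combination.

Parallel: G_eq = G1 + G2. DC gain = G1(0) + G2(0) = 5/10 + 4/2 = 0.5 + 2 = 2.5.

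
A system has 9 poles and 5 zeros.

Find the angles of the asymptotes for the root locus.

n - m = 9 - 5 = 4. Angles: θk = (2k + 1)·180°/4 = 45°, 135°, 225°, 315°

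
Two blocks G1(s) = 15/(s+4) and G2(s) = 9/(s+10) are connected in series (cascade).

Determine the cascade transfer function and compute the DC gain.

Series: multiply transfer functions. G_eq = 15/(s+4) × 9/(s+10) = 135/((s+4)(s+10)). DC gain = 135/(4×10) = 3.375.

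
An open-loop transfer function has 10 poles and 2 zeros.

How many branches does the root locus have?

Root locus has n branches where n = number of poles = 10.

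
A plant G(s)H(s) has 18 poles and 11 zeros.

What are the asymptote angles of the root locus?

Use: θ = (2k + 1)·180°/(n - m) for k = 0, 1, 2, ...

n - m = 18 - 11 = 7. Angles: θk = (2k + 1)·180°/7 = 25.71°, 77.14°, 128.57°, 180°, 231.43°, 282.86°, 334.29°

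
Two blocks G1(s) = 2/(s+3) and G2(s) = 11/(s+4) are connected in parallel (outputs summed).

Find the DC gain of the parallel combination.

Parallel: G_eq = G1 + G2. DC gain = G1(0) + G2(0) = 2/3 + 11/4 = 0.6667 + 2.75 = 3.4167.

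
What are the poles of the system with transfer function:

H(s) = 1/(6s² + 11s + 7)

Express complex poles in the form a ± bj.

Discriminant = 11² - 4×6×7 = 121 - 168 = -47 < 0, so the poles are a complex conjugate pair s = (-11 ± j√47)/(2×6). Real part = -11/(2×6) = -11/12 ≈ -0.9167; imaginary part = ±√47/(2×6) ≈ 0.5713. Poles: s = -0.9167 ± 0.5713j.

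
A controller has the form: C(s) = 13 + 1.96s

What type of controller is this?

This is a Proportional-Derivative (PD) controller.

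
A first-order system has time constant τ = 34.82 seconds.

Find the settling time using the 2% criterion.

For first-order system, 2% settling time ≈ 4τ = 4 × 34.82 = 139.28 s.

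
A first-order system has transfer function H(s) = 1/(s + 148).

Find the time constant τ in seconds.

For H(s) = 1/(s + 1/τ), the pole is at -1/τ = -148, so τ = 1/148 = 0.0068 s.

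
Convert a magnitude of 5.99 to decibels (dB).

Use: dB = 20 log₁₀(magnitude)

dB = 20 log₁₀(5.99) = 15.5 dB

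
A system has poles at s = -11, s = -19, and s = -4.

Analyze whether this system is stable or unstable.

All poles are in the left half-plane. System is stable.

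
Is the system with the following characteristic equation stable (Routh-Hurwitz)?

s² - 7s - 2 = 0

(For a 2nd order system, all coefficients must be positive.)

Coefficients: 1, -7, -2. b=-7, c=-2 not positive, so system is unstable.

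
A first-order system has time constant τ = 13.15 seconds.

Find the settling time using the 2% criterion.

For first-order system, 2% settling time ≈ 4τ = 4 × 13.15 = 52.6 s.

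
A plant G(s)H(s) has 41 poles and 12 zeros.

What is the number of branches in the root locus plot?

Root locus has n branches where n = number of poles = 41.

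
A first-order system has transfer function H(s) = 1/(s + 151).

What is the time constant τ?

For H(s) = 1/(s + 1/τ), the pole is at -1/τ = -151, so τ = 1/151 = 0.0066 s.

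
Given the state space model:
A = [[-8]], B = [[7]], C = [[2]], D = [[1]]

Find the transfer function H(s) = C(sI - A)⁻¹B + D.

(sI - A)⁻¹ = 1/(s + 8). H(s) = 2×7/(s + 8) + 1 = (s + 22)/(s + 8).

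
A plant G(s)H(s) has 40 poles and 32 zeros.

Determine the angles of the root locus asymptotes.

n - m = 40 - 32 = 8. Angles: θk = (2k + 1)·180°/8 = 22.5°, 67.5°, 112.5°, 157.5°, 202.5°, 247.5°, 292.5°, 337.5°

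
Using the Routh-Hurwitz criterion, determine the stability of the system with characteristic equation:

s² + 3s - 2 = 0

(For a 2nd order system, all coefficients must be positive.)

Coefficients: 1, 3, -2. c=-2 not positive, so system is unstable.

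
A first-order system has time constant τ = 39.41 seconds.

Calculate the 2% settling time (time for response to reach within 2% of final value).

For first-order system, 2% settling time ≈ 4τ = 4 × 39.41 = 157.64 s.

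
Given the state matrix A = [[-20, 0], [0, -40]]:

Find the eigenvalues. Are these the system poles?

For diagonal matrix, eigenvalues are diagonal entries: λ₁ = -20, λ₂ = -40. Eigenvalues of A = system poles.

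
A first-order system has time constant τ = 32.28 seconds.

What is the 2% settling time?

For first-order system, 2% settling time ≈ 4τ = 4 × 32.28 = 129.12 s.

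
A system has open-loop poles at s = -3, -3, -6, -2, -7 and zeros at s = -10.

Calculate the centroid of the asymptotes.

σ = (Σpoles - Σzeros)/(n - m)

σ = (Σpoles - Σzeros)/(n - m) = (-21 - (-10))/(5 - 1) = -11/4 = -2.75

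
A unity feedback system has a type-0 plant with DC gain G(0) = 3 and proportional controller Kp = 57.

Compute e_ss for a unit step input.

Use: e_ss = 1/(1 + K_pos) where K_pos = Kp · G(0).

K_pos = Kp · G(0) = 57 × 3 = 171. e_ss = 1/(1 + 171) = 0.0058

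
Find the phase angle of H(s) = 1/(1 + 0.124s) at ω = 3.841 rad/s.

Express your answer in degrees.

Phase = -arctan(ωτ) = -arctan(3.841 × 0.124) = -25.5°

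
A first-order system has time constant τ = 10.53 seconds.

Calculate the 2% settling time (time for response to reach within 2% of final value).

For first-order system, 2% settling time ≈ 4τ = 4 × 10.53 = 42.12 s.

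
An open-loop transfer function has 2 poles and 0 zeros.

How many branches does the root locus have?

Root locus has n branches where n = number of poles = 2.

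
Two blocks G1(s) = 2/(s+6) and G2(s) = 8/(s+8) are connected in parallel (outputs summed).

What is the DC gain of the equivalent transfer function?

Parallel: G_eq = G1 + G2. DC gain = G1(0) + G2(0) = 2/6 + 8/8 = 0.3333 + 1 = 1.3333.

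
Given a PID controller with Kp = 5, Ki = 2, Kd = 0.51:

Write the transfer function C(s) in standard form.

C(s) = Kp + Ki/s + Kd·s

Substituting values: C(s) = 5 + 2/s + 0.51s = (0.51s² + 5s + 2)/s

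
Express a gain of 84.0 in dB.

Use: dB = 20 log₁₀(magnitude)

dB = 20 log₁₀(84.0) = 38.5 dB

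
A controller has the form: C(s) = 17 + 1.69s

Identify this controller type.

This is a Proportional-Derivative (PD) controller.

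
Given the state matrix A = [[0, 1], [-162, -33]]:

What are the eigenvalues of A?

det(A - λI) = λ² - (-33)λ + 162 = (λ - (-27))(λ - (-6)). Eigenvalues: -27, -6.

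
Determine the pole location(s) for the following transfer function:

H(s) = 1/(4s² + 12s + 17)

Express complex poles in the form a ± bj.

Discriminant = 12² - 4×4×17 = 144 - 272 = -128 < 0, so the poles are a complex conjugate pair s = (-12 ± j√128)/(2×4). Real part = -12/(2×4) = -12/8 = -1.5; imaginary part = ±√128/(2×4) ≈ 1.4142. Poles: s = -1.5 ± 1.4142j.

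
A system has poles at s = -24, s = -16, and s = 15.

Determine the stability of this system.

Pole(s) at s = 15 are not in the left half-plane. System is unstable.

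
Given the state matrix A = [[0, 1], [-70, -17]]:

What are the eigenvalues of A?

det(A - λI) = λ² - (-17)λ + 70 = (λ - (-10))(λ - (-7)). Eigenvalues: -10, -7.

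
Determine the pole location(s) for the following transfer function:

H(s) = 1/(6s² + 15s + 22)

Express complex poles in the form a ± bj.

Discriminant = 15² - 4×6×22 = 225 - 528 = -303 < 0, so the poles are a complex conjugate pair s = (-15 ± j√303)/(2×6). Real part = -15/(2×6) = -15/12 = -1.25; imaginary part = ±√303/(2×6) ≈ 1.4506. Poles: s = -1.25 ± 1.4506j.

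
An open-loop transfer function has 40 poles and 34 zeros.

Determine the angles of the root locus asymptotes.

n - m = 40 - 34 = 6. Angles: θk = (2k + 1)·180°/6 = 30°, 90°, 150°, 210°, 270°, 330°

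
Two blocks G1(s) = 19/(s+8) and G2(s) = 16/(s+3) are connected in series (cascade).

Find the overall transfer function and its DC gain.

Series: multiply transfer functions. G_eq = 19/(s+8) × 16/(s+3) = 304/((s+8)(s+3)). DC gain = 304/(8×3) = 12.6667.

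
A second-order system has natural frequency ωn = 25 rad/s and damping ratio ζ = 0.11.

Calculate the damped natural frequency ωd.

ωd = ωn√(1 - ζ²) = 25√(1 - 0.11²) = 24.85 rad/s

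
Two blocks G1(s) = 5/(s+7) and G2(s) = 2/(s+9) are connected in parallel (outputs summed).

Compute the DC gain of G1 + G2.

Parallel: G_eq = G1 + G2. DC gain = G1(0) + G2(0) = 5/7 + 2/9 = 0.7143 + 0.2222 = 0.9365.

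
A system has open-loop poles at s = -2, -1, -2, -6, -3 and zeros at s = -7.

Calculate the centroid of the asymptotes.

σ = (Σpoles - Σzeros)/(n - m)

σ = (Σpoles - Σzeros)/(n - m) = (-14 - (-7))/(5 - 1) = -7/4 = -1.75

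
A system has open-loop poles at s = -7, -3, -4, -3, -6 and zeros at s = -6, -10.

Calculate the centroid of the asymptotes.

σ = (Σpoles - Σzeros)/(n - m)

σ = (Σpoles - Σzeros)/(n - m) = (-23 - (-16))/(5 - 2) = -7/3 = -2.33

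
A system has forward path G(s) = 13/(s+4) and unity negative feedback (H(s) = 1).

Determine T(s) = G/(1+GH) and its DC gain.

T(s) = G/(1+GH) = [13/(s+4)] / [1 + 13/(s+4)] = 13/(s+4+13) = 13/(s+17). DC gain = 13/17 = 0.7647.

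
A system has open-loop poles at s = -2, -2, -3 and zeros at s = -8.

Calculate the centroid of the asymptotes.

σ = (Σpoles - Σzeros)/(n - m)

σ = (Σpoles - Σzeros)/(n - m) = (-7 - (-8))/(3 - 1) = 1/2 = 0.5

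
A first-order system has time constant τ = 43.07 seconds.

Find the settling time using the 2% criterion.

For first-order system, 2% settling time ≈ 4τ = 4 × 43.07 = 172.28 s.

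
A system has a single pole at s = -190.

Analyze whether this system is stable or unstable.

Pole at s = -190 is in the left half-plane. Stable.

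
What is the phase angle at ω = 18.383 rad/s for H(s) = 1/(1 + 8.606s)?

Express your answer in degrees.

Phase = -arctan(ωτ) = -arctan(18.383 × 8.606) = -89.6°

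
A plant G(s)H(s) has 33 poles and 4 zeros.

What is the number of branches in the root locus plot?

Root locus has n branches where n = number of poles = 33.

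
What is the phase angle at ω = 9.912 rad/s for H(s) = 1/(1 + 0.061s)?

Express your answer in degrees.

Phase = -arctan(ωτ) = -arctan(9.912 × 0.061) = -31.2°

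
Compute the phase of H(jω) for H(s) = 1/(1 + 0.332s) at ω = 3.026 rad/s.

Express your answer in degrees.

Phase = -arctan(ωτ) = -arctan(3.026 × 0.332) = -45.1°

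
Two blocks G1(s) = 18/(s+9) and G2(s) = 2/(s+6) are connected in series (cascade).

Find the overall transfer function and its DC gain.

Series: multiply transfer functions. G_eq = 18/(s+9) × 2/(s+6) = 36/((s+9)(s+6)). DC gain = 36/(9×6) = 0.6667.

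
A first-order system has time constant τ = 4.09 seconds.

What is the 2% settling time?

For first-order system, 2% settling time ≈ 4τ = 4 × 4.09 = 16.36 s.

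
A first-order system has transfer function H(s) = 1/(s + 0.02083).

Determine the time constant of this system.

For H(s) = 1/(s + 1/τ), the pole is at -1/τ = -0.02083, so τ = 1/0.02083 = 48.01 s.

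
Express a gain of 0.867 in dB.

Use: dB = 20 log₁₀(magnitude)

dB = 20 log₁₀(0.867) = -1.2 dB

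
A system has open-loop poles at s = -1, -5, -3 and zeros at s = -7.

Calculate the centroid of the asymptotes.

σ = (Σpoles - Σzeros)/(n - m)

σ = (Σpoles - Σzeros)/(n - m) = (-9 - (-7))/(3 - 1) = -2/2 = -1.0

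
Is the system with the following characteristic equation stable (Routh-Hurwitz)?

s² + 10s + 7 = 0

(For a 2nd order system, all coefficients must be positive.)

Coefficients: 1, 10, 7. All positive, so system is stable.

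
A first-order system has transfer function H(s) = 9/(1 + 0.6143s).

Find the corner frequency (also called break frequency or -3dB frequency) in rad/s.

Corner frequency = 1/τ = 1/0.6143 = 1.628 rad/s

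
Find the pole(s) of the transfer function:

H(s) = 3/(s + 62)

Pole is where denominator = 0: s + 62 = 0, so s = -62.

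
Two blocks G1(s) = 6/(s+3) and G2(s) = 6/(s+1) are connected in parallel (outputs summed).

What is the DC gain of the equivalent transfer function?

Parallel: G_eq = G1 + G2. DC gain = G1(0) + G2(0) = 6/3 + 6/1 = 2 + 6 = 8.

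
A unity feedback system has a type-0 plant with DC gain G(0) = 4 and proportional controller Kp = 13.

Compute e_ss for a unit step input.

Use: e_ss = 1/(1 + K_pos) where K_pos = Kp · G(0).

K_pos = Kp · G(0) = 13 × 4 = 52. e_ss = 1/(1 + 52) = 0.0189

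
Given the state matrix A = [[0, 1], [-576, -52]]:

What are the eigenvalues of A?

det(A - λI) = λ² - (-52)λ + 576 = (λ - (-16))(λ - (-36)). Eigenvalues: -16, -36.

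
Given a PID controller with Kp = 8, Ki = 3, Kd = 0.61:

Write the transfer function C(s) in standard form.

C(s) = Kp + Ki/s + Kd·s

Substituting values: C(s) = 8 + 3/s + 0.61s = (0.61s² + 8s + 3)/s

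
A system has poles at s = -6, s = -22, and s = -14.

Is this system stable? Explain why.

All poles are in the left half-plane. System is stable.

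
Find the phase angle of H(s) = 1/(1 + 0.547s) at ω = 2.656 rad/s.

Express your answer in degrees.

Phase = -arctan(ωτ) = -arctan(2.656 × 0.547) = -55.5°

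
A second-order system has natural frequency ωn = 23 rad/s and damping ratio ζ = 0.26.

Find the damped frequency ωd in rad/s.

ωd = ωn√(1 - ζ²) = 23√(1 - 0.26²) = 22.21 rad/s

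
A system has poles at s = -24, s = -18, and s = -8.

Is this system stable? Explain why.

All poles are in the left half-plane. System is stable.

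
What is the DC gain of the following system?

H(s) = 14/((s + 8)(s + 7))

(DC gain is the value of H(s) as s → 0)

DC gain = H(0) = 14/(8 × 7) = 14/56 = 0.25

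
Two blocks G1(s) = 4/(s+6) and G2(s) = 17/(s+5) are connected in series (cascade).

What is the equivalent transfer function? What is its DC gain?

Series: multiply transfer functions. G_eq = 4/(s+6) × 17/(s+5) = 68/((s+6)(s+5)). DC gain = 68/(6×5) = 2.2667.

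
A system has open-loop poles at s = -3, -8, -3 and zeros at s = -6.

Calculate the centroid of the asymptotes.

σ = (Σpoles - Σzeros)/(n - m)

σ = (Σpoles - Σzeros)/(n - m) = (-14 - (-6))/(3 - 1) = -8/2 = -4.0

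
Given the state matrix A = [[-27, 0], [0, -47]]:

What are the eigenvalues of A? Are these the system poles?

For diagonal matrix, eigenvalues are diagonal entries: λ₁ = -27, λ₂ = -47. Eigenvalues of A = system poles.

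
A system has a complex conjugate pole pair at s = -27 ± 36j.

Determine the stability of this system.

Real part of poles is -27 (< 0, left half-plane). Stable.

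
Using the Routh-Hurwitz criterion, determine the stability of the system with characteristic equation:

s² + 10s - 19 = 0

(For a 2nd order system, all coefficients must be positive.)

Coefficients: 1, 10, -19. c=-19 not positive, so system is unstable.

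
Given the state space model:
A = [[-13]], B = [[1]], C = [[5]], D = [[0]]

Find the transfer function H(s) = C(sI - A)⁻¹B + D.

(sI - A)⁻¹ = 1/(s + 13). H(s) = 5 × 1/(s + 13) + 0 = 5/(s + 13).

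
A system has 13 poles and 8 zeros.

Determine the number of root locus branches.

Root locus has n branches where n = number of poles = 13.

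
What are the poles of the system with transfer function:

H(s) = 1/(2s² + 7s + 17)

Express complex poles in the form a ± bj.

Discriminant = 7² - 4×2×17 = 49 - 136 = -87 < 0, so the poles are a complex conjugate pair s = (-7 ± j√87)/(2×2). Real part = -7/(2×2) = -7/4 = -1.75; imaginary part = ±√87/(2×2) ≈ 2.3318. Poles: s = -1.75 ± 2.3318j.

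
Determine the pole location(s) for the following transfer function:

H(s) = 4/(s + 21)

Pole is where denominator = 0: s + 21 = 0, so s = -21.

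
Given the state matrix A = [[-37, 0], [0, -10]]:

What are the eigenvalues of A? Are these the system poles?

For diagonal matrix, eigenvalues are diagonal entries: λ₁ = -37, λ₂ = -10. Eigenvalues of A = system poles.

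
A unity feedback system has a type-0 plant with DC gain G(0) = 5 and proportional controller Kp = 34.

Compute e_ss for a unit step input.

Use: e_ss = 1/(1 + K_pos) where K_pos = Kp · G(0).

K_pos = Kp · G(0) = 34 × 5 = 170. e_ss = 1/(1 + 170) = 0.0058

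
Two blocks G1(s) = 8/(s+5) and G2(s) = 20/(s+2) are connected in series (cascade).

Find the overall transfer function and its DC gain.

Series: multiply transfer functions. G_eq = 8/(s+5) × 20/(s+2) = 160/((s+5)(s+2)). DC gain = 160/(5×2) = 16.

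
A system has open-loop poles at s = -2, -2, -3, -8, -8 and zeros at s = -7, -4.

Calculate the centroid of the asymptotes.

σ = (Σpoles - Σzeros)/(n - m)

σ = (Σpoles - Σzeros)/(n - m) = (-23 - (-11))/(5 - 2) = -12/3 = -4.0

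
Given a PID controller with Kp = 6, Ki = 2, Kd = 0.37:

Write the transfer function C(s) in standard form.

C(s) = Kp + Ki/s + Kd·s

Substituting values: C(s) = 6 + 2/s + 0.37s = (0.37s² + 6s + 2)/s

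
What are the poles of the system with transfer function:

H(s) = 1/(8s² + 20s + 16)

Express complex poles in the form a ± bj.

Discriminant = 20² - 4×8×16 = 400 - 512 = -112 < 0, so the poles are a complex conjugate pair s = (-20 ± j√112)/(2×8). Real part = -20/(2×8) = -20/16 = -1.25; imaginary part = ±√112/(2×8) ≈ 0.6614. Poles: s = -1.25 ± 0.6614j.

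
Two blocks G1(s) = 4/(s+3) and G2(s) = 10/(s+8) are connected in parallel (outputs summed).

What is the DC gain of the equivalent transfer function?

Parallel: G_eq = G1 + G2. DC gain = G1(0) + G2(0) = 4/3 + 10/8 = 1.3333 + 1.25 = 2.5833.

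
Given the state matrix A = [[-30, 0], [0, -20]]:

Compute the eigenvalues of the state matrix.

For diagonal matrix, eigenvalues are diagonal entries: λ₁ = -30, λ₂ = -20.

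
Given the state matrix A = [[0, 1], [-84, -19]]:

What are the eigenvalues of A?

det(A - λI) = λ² - (-19)λ + 84 = (λ - (-12))(λ - (-7)). Eigenvalues: -12, -7.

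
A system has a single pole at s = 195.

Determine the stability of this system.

Pole at s = 195 is in the right half-plane. Unstable.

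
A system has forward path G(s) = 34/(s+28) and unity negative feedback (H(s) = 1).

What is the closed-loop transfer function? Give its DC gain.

T(s) = G/(1+GH) = [34/(s+28)] / [1 + 34/(s+28)] = 34/(s+28+34) = 34/(s+62). DC gain = 34/62 = 0.5484.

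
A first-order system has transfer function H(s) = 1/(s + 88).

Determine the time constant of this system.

For H(s) = 1/(s + 1/τ), the pole is at -1/τ = -88, so τ = 1/88 = 0.0114 s.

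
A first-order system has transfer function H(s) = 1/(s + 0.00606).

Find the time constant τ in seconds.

For H(s) = 1/(s + 1/τ), the pole is at -1/τ = -0.00606, so τ = 1/0.00606 = 165 s.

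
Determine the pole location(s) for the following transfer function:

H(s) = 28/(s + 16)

Pole is where denominator = 0: s + 16 = 0, so s = -16.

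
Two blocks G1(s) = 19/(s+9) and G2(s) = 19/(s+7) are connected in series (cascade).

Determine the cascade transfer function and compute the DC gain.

Series: multiply transfer functions. G_eq = 19/(s+9) × 19/(s+7) = 361/((s+9)(s+7)). DC gain = 361/(9×7) = 5.7302.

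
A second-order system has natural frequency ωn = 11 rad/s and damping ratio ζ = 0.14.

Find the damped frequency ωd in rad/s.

ωd = ωn√(1 - ζ²) = 11√(1 - 0.14²) = 10.89 rad/s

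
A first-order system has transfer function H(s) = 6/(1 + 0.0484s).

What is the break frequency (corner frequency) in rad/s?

Corner frequency = 1/τ = 1/0.0484 = 20.661 rad/s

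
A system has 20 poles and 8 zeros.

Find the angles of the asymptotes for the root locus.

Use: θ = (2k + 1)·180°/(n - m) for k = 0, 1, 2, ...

n - m = 20 - 8 = 12. Angles: θk = (2k + 1)·180°/12 = 15°, 45°, 75°, 105°, 135°, 165°, 195°, 225°, 255°, 285°, 315°, 345°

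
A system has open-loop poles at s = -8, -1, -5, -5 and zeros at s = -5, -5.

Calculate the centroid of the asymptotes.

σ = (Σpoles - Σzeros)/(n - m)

σ = (Σpoles - Σzeros)/(n - m) = (-19 - (-10))/(4 - 2) = -9/2 = -4.5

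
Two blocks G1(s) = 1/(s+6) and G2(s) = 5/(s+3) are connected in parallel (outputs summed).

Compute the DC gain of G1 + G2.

Parallel: G_eq = G1 + G2. DC gain = G1(0) + G2(0) = 1/6 + 5/3 = 0.1667 + 1.6667 = 1.8333.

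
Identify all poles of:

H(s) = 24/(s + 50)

Pole is where denominator = 0: s + 50 = 0, so s = -50.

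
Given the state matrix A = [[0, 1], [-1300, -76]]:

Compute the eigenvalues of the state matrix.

det(A - λI) = λ² - (-76)λ + 1300 = (λ - (-50))(λ - (-26)). Eigenvalues: -50, -26.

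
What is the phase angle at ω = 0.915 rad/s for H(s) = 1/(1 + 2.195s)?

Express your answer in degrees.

Phase = -arctan(ωτ) = -arctan(0.915 × 2.195) = -63.5°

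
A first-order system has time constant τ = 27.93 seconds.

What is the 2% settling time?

For first-order system, 2% settling time ≈ 4τ = 4 × 27.93 = 111.72 s.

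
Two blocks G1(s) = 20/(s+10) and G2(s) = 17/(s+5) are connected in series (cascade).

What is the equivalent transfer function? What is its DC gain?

Series: multiply transfer functions. G_eq = 20/(s+10) × 17/(s+5) = 340/((s+10)(s+5)). DC gain = 340/(10×5) = 6.8.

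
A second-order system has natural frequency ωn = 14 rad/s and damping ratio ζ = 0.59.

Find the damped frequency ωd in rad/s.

ωd = ωn√(1 - ζ²) = 14√(1 - 0.59²) = 11.3 rad/s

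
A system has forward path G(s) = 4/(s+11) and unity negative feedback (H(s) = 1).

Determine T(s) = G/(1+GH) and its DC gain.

T(s) = G/(1+GH) = [4/(s+11)] / [1 + 4/(s+11)] = 4/(s+11+4) = 4/(s+15). DC gain = 4/15 = 0.2667.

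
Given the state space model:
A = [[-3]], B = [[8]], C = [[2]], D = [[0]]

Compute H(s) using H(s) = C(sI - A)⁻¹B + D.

(sI - A)⁻¹ = 1/(s + 3). H(s) = 2 × 8/(s + 3) + 0 = 16/(s + 3).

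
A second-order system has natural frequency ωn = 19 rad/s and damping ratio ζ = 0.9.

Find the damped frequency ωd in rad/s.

ωd = ωn√(1 - ζ²) = 19√(1 - 0.9²) = 8.28 rad/s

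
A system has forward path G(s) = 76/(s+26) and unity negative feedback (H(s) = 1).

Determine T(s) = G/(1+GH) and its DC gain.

T(s) = G/(1+GH) = [76/(s+26)] / [1 + 76/(s+26)] = 76/(s+26+76) = 76/(s+102). DC gain = 76/102 = 0.7451.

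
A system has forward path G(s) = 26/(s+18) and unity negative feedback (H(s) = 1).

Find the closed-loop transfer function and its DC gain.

T(s) = G/(1+GH) = [26/(s+18)] / [1 + 26/(s+18)] = 26/(s+18+26) = 26/(s+44). DC gain = 26/44 = 0.5909.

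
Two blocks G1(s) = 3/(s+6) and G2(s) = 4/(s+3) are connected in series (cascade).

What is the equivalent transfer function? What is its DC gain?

Series: multiply transfer functions. G_eq = 3/(s+6) × 4/(s+3) = 12/((s+6)(s+3)). DC gain = 12/(6×3) = 0.6667.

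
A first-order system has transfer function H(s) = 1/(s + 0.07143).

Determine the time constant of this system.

For H(s) = 1/(s + 1/τ), the pole is at -1/τ = -0.07143, so τ = 1/0.07143 = 14 s.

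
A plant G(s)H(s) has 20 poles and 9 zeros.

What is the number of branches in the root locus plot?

Root locus has n branches where n = number of poles = 20.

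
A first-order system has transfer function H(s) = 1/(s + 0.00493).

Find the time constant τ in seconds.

For H(s) = 1/(s + 1/τ), the pole is at -1/τ = -0.00493, so τ = 1/0.00493 = 202.8 s.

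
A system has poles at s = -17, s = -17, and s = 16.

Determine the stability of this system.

Pole(s) at s = 16 are not in the left half-plane. System is unstable.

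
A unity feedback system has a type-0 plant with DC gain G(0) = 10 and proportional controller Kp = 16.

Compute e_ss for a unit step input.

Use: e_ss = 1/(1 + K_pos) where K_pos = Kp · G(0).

K_pos = Kp · G(0) = 16 × 10 = 160. e_ss = 1/(1 + 160) = 0.0062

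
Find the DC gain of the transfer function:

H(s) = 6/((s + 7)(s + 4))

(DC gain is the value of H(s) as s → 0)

DC gain = H(0) = 6/(7 × 4) = 6/28 = 0.2143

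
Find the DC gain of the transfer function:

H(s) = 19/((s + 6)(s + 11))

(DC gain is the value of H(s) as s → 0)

DC gain = H(0) = 19/(6 × 11) = 19/66 = 0.2879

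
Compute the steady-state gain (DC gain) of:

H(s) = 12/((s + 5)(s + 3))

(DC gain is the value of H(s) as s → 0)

DC gain = H(0) = 12/(5 × 3) = 12/15 = 0.8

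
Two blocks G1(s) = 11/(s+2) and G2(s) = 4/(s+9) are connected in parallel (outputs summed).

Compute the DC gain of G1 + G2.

Parallel: G_eq = G1 + G2. DC gain = G1(0) + G2(0) = 11/2 + 4/9 = 5.5 + 0.4444 = 5.9444.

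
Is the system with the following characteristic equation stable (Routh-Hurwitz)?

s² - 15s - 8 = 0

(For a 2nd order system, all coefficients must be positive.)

Coefficients: 1, -15, -8. b=-15, c=-8 not positive, so system is unstable.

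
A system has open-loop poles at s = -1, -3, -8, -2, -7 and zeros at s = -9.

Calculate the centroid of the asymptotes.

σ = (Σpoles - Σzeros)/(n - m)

σ = (Σpoles - Σzeros)/(n - m) = (-21 - (-9))/(5 - 1) = -12/4 = -3.0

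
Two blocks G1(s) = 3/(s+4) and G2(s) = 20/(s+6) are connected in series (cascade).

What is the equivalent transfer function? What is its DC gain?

Series: multiply transfer functions. G_eq = 3/(s+4) × 20/(s+6) = 60/((s+4)(s+6)). DC gain = 60/(4×6) = 2.5.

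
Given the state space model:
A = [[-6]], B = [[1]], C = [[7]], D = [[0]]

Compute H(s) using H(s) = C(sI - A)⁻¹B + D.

(sI - A)⁻¹ = 1/(s + 6). H(s) = 7 × 1/(s + 6) + 0 = 7/(s + 6).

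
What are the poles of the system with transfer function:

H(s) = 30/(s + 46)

Pole is where denominator = 0: s + 46 = 0, so s = -46.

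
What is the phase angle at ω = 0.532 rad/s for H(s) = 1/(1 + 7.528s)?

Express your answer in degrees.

Phase = -arctan(ωτ) = -arctan(0.532 × 7.528) = -76.0°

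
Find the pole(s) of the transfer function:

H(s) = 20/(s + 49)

Pole is where denominator = 0: s + 49 = 0, so s = -49.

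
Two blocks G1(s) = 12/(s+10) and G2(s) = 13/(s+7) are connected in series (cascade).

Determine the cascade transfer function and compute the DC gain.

Series: multiply transfer functions. G_eq = 12/(s+10) × 13/(s+7) = 156/((s+10)(s+7)). DC gain = 156/(10×7) = 2.2286.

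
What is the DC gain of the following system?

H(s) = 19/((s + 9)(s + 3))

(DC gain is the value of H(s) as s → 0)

DC gain = H(0) = 19/(9 × 3) = 19/27 = 0.7037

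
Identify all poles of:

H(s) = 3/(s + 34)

Pole is where denominator = 0: s + 34 = 0, so s = -34.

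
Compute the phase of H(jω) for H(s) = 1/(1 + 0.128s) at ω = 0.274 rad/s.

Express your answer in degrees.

Phase = -arctan(ωτ) = -arctan(0.274 × 0.128) = -2.0°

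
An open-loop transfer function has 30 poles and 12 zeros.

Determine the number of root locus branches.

Root locus has n branches where n = number of poles = 30.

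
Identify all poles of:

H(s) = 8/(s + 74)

Pole is where denominator = 0: s + 74 = 0, so s = -74.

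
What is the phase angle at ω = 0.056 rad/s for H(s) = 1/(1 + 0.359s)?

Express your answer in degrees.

Phase = -arctan(ωτ) = -arctan(0.056 × 0.359) = -1.2°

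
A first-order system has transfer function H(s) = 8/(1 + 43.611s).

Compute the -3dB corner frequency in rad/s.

Corner frequency = 1/τ = 1/43.611 = 0.023 rad/s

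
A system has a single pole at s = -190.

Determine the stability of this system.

Pole at s = -190 is in the left half-plane. Stable.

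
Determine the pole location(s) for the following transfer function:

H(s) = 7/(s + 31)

Pole is where denominator = 0: s + 31 = 0, so s = -31.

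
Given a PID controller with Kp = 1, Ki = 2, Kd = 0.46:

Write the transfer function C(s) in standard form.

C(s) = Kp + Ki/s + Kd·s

Substituting values: C(s) = 1 + 2/s + 0.46s = (0.46s² + s + 2)/s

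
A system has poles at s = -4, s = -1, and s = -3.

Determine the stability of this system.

All poles are in the left half-plane. System is stable.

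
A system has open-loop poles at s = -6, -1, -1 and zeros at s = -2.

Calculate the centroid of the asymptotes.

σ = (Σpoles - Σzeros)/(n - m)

σ = (Σpoles - Σzeros)/(n - m) = (-8 - (-2))/(3 - 1) = -6/2 = -3.0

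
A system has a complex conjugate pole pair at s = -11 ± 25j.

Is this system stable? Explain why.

Real part of poles is -11 (< 0, left half-plane). Stable.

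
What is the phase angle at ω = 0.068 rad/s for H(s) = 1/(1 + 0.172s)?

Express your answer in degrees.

Phase = -arctan(ωτ) = -arctan(0.068 × 0.172) = -0.7°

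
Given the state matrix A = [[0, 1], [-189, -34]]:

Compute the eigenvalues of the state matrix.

det(A - λI) = λ² - (-34)λ + 189 = (λ - (-7))(λ - (-27)). Eigenvalues: -7, -27.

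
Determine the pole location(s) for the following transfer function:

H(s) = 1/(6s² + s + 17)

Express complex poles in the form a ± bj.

Discriminant = 1² - 4×6×17 = 1 - 408 = -407 < 0, so the poles are a complex conjugate pair s = (-1 ± j√407)/(2×6). Real part = -1/(2×6) = -1/12 ≈ -0.0833; imaginary part = ±√407/(2×6) ≈ 1.6812. Poles: s = -0.0833 ± 1.6812j.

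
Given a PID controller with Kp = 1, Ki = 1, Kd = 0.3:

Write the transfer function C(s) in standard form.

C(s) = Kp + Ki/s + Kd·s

Substituting values: C(s) = 1 + 1/s + 0.3s = (0.3s² + s + 1)/s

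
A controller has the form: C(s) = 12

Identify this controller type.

This is a Proportional (P) controller.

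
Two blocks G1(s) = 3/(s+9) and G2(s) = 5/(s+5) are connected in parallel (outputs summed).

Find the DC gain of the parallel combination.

Parallel: G_eq = G1 + G2. DC gain = G1(0) + G2(0) = 3/9 + 5/5 = 0.3333 + 1 = 1.3333.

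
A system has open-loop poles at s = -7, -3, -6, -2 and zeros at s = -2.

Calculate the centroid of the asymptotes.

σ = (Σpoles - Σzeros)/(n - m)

σ = (Σpoles - Σzeros)/(n - m) = (-18 - (-2))/(4 - 1) = -16/3 = -5.33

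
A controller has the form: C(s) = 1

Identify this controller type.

This is a Proportional (P) controller.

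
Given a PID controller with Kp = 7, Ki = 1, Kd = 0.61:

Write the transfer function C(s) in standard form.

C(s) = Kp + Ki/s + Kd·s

Substituting values: C(s) = 7 + 1/s + 0.61s = (0.61s² + 7s + 1)/s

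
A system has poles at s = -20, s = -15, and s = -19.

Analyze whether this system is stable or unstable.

All poles are in the left half-plane. System is stable.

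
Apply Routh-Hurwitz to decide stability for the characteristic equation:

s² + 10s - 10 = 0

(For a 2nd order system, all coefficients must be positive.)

Coefficients: 1, 10, -10. c=-10 not positive, so system is unstable.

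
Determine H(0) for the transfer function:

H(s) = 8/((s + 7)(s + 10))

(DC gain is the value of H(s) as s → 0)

DC gain = H(0) = 8/(7 × 10) = 8/70 = 0.1143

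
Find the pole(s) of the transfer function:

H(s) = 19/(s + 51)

Pole is where denominator = 0: s + 51 = 0, so s = -51.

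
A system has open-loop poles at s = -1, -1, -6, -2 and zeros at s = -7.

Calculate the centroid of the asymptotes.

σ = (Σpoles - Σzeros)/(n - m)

σ = (Σpoles - Σzeros)/(n - m) = (-10 - (-7))/(4 - 1) = -3/3 = -1.0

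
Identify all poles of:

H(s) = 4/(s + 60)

Pole is where denominator = 0: s + 60 = 0, so s = -60.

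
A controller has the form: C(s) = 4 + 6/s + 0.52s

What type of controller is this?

This is a Proportional-Integral-Derivative (PID) controller.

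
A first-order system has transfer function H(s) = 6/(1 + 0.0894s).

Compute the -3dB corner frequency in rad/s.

Corner frequency = 1/τ = 1/0.0894 = 11.186 rad/s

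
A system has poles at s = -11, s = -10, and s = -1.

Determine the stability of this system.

All poles are in the left half-plane. System is stable.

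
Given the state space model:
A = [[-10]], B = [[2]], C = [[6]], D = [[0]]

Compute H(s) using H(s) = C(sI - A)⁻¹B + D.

(sI - A)⁻¹ = 1/(s + 10). H(s) = 6 × 2/(s + 10) + 0 = 12/(s + 10).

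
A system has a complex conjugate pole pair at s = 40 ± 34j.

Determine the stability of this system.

Real part of poles is 40 (> 0, right half-plane). Unstable.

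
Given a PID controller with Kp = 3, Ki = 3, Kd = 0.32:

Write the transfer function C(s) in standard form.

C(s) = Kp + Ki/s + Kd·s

Substituting values: C(s) = 3 + 3/s + 0.32s = (0.32s² + 3s + 3)/s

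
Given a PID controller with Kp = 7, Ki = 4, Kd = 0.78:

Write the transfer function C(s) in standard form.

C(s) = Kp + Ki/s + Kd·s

Substituting values: C(s) = 7 + 4/s + 0.78s = (0.78s² + 7s + 4)/s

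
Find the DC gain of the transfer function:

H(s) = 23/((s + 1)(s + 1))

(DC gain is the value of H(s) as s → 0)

DC gain = H(0) = 23/(1 × 1) = 23/1 = 23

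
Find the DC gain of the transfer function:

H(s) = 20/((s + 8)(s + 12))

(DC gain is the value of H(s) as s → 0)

DC gain = H(0) = 20/(8 × 12) = 20/96 = 0.2083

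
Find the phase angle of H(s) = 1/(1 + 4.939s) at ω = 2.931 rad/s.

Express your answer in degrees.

Phase = -arctan(ωτ) = -arctan(2.931 × 4.939) = -86.0°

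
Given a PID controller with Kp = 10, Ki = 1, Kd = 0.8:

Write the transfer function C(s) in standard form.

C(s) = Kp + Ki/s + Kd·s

Substituting values: C(s) = 10 + 1/s + 0.8s = (0.8s² + 10s + 1)/s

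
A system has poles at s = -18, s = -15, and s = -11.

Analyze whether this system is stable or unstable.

All poles are in the left half-plane. System is stable.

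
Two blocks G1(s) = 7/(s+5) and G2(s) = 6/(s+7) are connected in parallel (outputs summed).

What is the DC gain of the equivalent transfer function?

Parallel: G_eq = G1 + G2. DC gain = G1(0) + G2(0) = 7/5 + 6/7 = 1.4 + 0.8571 = 2.2571.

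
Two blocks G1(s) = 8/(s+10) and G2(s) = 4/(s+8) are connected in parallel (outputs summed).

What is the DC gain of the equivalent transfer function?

Parallel: G_eq = G1 + G2. DC gain = G1(0) + G2(0) = 8/10 + 4/8 = 0.8 + 0.5 = 1.3.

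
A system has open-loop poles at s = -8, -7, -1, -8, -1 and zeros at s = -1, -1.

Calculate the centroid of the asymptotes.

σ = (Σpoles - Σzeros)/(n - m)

σ = (Σpoles - Σzeros)/(n - m) = (-25 - (-2))/(5 - 2) = -23/3 = -7.67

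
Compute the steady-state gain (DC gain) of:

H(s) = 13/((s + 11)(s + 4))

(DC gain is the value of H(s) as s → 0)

DC gain = H(0) = 13/(11 × 4) = 13/44 = 0.2955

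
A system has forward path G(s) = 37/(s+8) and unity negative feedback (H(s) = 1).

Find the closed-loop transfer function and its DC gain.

T(s) = G/(1+GH) = [37/(s+8)] / [1 + 37/(s+8)] = 37/(s+8+37) = 37/(s+45). DC gain = 37/45 = 0.8222.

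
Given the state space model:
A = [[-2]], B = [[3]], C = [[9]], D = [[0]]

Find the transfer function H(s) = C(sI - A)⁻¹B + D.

(sI - A)⁻¹ = 1/(s + 2). H(s) = 9 × 3/(s + 2) + 0 = 27/(s + 2).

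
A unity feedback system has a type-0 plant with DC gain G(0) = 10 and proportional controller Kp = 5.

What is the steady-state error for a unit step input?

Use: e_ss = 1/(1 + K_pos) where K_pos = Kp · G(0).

K_pos = Kp · G(0) = 5 × 10 = 50. e_ss = 1/(1 + 50) = 0.0196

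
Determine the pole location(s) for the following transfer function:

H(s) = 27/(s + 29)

Pole is where denominator = 0: s + 29 = 0, so s = -29.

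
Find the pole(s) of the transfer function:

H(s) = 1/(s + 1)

Pole is where denominator = 0: s + 1 = 0, so s = -1.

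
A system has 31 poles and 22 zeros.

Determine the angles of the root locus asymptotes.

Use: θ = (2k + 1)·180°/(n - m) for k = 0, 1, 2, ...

n - m = 31 - 22 = 9. Angles: θk = (2k + 1)·180°/9 = 20°, 60°, 100°, 140°, 180°, 220°, 260°, 300°, 340°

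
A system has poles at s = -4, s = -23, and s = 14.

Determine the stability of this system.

Pole(s) at s = 14 are not in the left half-plane. System is unstable.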